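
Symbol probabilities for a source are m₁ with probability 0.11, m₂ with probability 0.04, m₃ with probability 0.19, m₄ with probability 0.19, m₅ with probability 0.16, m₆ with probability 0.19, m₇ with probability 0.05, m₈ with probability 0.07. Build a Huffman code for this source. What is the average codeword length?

Repeatedly combine the two least-probable nodes; the expected code length is the sum of the merged weights.
merge 1/25 + 1/20 → 9/100
merge 7/100 + 9/100 → 4/25
merge 11/100 + 4/25 → 27/100
merge 4/25 + 19/100 → 7/20
merge 19/100 + 19/100 → 19/50
merge 27/100 + 7/20 → 31/50
merge 19/50 + 31/50 → 1
L = 9/100 + 4/25 + 27/100 + 7/20 + 19/50 + 31/50 + 1 = 287/100 = 2.87 bits/symbol.

2.87 bits/symbol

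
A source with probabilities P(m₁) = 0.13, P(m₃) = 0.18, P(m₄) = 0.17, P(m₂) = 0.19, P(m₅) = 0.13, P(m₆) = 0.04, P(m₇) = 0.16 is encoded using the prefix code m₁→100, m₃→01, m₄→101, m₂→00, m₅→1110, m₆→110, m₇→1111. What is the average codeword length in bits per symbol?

2.92 bits/symbol

L̄ = Σ pᵢ·ℓᵢ = 0.13·3 + 0.18·2 + 0.17·3 + 0.19·2 + 0.13·4 + 0.04·3 + 0.16·4 = 2.92 bits/symbol.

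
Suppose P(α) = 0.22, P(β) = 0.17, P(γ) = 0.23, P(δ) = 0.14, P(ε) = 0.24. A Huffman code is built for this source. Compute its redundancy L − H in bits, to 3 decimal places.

0.016 bits

Entropy H = −Σ p log₂ p ≈ 2.2941 bits.
Huffman merges: 7/50+17/100→31/100; 11/50+23/100→9/20; 6/25+31/100→11/20; 9/20+11/20→1. L = 231/100 ≈ 2.3100.
L − H = 2.3100 − 2.2941 = 0.016 bits.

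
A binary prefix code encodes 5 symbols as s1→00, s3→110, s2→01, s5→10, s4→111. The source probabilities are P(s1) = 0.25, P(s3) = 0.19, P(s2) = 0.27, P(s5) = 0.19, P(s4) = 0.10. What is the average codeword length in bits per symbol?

L̄ = Σ pᵢ·ℓᵢ = 0.25·2 + 0.19·3 + 0.27·2 + 0.19·2 + 0.10·3 = 2.29 bits/symbol.

2.29 bits/symbol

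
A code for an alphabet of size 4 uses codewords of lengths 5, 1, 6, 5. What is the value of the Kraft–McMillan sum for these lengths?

With common denominator 2^6 = 64: Σ 2^(−ℓᵢ) = 2/64 + 32/64 + 1/64 + 2/64 = 37/64 = 0.578125.

0.578125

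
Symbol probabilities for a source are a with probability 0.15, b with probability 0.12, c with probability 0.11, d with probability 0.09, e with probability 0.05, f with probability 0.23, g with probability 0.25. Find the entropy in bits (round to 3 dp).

2.644 bits

H = −Σ pᵢ log₂ pᵢ.
−0.15·log₂(0.15) = 0.4105
−0.12·log₂(0.12) = 0.3671
−0.11·log₂(0.11) = 0.3503
−0.09·log₂(0.09) = 0.3127
−0.05·log₂(0.05) = 0.2161
−0.23·log₂(0.23) = 0.4877
−0.25·log₂(0.25) = 0.5000
Sum ≈ 2.6443 → 2.644 bits.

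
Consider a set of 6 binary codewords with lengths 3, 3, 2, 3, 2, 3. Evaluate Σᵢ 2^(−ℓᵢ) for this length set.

1

With common denominator 2^3 = 8: Σ 2^(−ℓᵢ) = 1/8 + 1/8 + 2/8 + 1/8 + 2/8 + 1/8 = 8/8 = 1.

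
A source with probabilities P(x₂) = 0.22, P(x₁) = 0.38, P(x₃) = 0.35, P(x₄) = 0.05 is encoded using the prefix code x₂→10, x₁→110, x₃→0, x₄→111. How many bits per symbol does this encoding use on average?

2.08 bits/symbol

L̄ = Σ pᵢ·ℓᵢ = 0.22·2 + 0.38·3 + 0.35·1 + 0.05·3 = 2.08 bits/symbol.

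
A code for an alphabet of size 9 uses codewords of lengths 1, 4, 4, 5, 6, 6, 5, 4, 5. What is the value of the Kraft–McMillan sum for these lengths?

With common denominator 2^6 = 64: Σ 2^(−ℓᵢ) = 32/64 + 4/64 + 4/64 + 2/64 + 1/64 + 1/64 + 2/64 + 4/64 + 2/64 = 52/64 = 0.8125.

0.8125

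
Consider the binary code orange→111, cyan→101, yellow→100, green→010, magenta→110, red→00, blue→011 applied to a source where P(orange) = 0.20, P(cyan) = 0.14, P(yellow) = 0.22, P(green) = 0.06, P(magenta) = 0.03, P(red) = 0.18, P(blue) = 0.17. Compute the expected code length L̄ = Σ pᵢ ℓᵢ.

L̄ = Σ pᵢ·ℓᵢ = 0.20·3 + 0.14·3 + 0.22·3 + 0.06·3 + 0.03·3 + 0.18·2 + 0.17·3 = 2.82 bits/symbol.

2.82 bits/symbol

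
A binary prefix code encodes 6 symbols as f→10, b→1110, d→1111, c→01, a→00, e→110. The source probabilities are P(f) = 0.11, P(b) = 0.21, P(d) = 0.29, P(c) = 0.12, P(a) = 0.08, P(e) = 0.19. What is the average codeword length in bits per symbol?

3.19 bits/symbol

L̄ = Σ pᵢ·ℓᵢ = 0.11·2 + 0.21·4 + 0.29·4 + 0.12·2 + 0.08·2 + 0.19·3 = 3.19 bits/symbol.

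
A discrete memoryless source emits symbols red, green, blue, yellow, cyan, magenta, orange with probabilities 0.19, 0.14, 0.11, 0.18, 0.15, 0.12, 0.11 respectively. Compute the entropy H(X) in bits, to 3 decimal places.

H = −Σ pᵢ log₂ pᵢ.
−0.19·log₂(0.19) = 0.4552
−0.14·log₂(0.14) = 0.3971
−0.11·log₂(0.11) = 0.3503
−0.18·log₂(0.18) = 0.4453
−0.15·log₂(0.15) = 0.4105
−0.12·log₂(0.12) = 0.3671
−0.11·log₂(0.11) = 0.3503
Sum ≈ 2.7758 → 2.776 bits.

2.776 bits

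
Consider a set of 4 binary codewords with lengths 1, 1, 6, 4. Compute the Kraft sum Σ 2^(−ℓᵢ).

With common denominator 2^6 = 64: Σ 2^(−ℓᵢ) = 32/64 + 32/64 + 1/64 + 4/64 = 69/64 = 1.078125.

1.078125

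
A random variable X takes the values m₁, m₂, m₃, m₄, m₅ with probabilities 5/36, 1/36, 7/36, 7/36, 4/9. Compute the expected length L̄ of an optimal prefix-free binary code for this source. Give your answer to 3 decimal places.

2.083 bits/symbol

Repeatedly combine the two least-probable nodes; the expected code length is the sum of the merged weights.
merge 1/36 + 5/36 → 1/6
merge 1/6 + 7/36 → 13/36
merge 7/36 + 13/36 → 5/9
merge 4/9 + 5/9 → 1
L = 1/6 + 13/36 + 5/9 + 1 = 25/12 ≈ 2.083 bits/symbol.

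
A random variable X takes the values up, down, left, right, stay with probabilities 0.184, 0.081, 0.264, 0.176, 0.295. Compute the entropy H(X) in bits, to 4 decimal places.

2.2110 bits

H = −Σ pᵢ log₂ pᵢ.
−0.184·log₂(0.184) = 0.4494
−0.081·log₂(0.081) = 0.2937
−0.264·log₂(0.264) = 0.5072
−0.176·log₂(0.176) = 0.4411
−0.295·log₂(0.295) = 0.5196
Sum ≈ 2.2110 → 2.2110 bits.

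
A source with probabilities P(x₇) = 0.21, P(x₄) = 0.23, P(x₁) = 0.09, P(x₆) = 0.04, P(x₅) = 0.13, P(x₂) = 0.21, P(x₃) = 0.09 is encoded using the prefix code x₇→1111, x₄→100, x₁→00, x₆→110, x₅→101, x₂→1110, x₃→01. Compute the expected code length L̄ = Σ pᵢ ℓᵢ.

3.24 bits/symbol

L̄ = Σ pᵢ·ℓᵢ = 0.21·4 + 0.23·3 + 0.09·2 + 0.04·3 + 0.13·3 + 0.21·4 + 0.09·2 = 3.24 bits/symbol.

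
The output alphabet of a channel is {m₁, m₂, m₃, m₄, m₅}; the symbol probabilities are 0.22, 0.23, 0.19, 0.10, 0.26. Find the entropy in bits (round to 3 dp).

2.261 bits

H = −Σ pᵢ log₂ pᵢ.
−0.22·log₂(0.22) = 0.4806
−0.23·log₂(0.23) = 0.4877
−0.19·log₂(0.19) = 0.4552
−0.10·log₂(0.10) = 0.3322
−0.26·log₂(0.26) = 0.5053
Sum ≈ 2.2609 → 2.261 bits.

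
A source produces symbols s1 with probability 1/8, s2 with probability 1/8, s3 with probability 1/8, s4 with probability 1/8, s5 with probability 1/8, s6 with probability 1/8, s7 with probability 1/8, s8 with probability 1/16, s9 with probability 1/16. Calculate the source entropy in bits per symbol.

3.125 bits

Each probability is a power of 1/2, so log₂(1/p) is an integer.
H = Σ p·log₂(1/p) = 1/8·3 + 1/8·3 + 1/8·3 + 1/8·3 + 1/8·3 + 1/8·3 + 1/8·3 + 1/16·4 + 1/16·4 = 3.125 bits.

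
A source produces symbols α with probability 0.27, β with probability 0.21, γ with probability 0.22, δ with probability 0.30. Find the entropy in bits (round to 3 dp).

1.985 bits

H = −Σ pᵢ log₂ pᵢ.
−0.27·log₂(0.27) = 0.5100
−0.21·log₂(0.21) = 0.4728
−0.22·log₂(0.22) = 0.4806
−0.30·log₂(0.30) = 0.5211
Sum ≈ 1.9845 → 1.985 bits.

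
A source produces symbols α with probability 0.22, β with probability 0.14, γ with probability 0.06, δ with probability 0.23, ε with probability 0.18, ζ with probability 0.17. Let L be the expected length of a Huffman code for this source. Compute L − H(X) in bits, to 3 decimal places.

0.061 bits

Entropy H = −Σ p log₂ p ≈ 2.4888 bits.
Huffman merges: 3/50+7/50→1/5; 17/100+9/50→7/20; 1/5+11/50→21/50; 23/100+7/20→29/50; 21/50+29/50→1. L = 51/20 ≈ 2.5500.
L − H = 2.5500 − 2.4888 = 0.061 bits.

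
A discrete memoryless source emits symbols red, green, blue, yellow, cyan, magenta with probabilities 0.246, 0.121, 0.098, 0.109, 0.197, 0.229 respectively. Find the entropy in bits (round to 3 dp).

2.492 bits

H = −Σ pᵢ log₂ pᵢ.
−0.246·log₂(0.246) = 0.4977
−0.121·log₂(0.121) = 0.3687
−0.098·log₂(0.098) = 0.3284
−0.109·log₂(0.109) = 0.3485
−0.197·log₂(0.197) = 0.4617
−0.229·log₂(0.229) = 0.4870
Sum ≈ 2.4920 → 2.492 bits.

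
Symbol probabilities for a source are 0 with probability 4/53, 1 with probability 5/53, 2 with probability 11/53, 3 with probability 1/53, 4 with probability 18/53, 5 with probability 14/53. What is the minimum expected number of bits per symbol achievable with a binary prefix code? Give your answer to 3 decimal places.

2.283 bits/symbol

Repeatedly combine the two least-probable nodes; the expected code length is the sum of the merged weights.
merge 1/53 + 4/53 → 5/53
merge 5/53 + 5/53 → 10/53
merge 10/53 + 11/53 → 21/53
merge 14/53 + 18/53 → 32/53
merge 21/53 + 32/53 → 1
L = 5/53 + 10/53 + 21/53 + 32/53 + 1 = 121/53 ≈ 2.283 bits/symbol.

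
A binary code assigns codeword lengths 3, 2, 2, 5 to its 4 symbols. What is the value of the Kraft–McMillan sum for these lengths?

With common denominator 2^5 = 32: Σ 2^(−ℓᵢ) = 4/32 + 8/32 + 8/32 + 1/32 = 21/32 = 0.65625.

0.65625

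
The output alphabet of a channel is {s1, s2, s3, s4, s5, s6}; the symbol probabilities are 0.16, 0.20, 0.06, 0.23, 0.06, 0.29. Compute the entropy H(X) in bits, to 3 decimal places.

H = −Σ pᵢ log₂ pᵢ.
−0.16·log₂(0.16) = 0.4230
−0.20·log₂(0.20) = 0.4644
−0.06·log₂(0.06) = 0.2435
−0.23·log₂(0.23) = 0.4877
−0.06·log₂(0.06) = 0.2435
−0.29·log₂(0.29) = 0.5179
Sum ≈ 2.3800 → 2.380 bits.

2.380 bits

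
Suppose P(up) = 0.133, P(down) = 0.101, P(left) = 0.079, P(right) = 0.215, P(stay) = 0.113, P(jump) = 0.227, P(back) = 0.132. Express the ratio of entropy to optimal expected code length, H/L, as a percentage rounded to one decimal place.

Entropy H = −Σ p log₂ p ≈ 2.7139 bits.
Huffman merges: 79/1000+101/1000→9/50; 113/1000+33/250→49/200; 133/1000+9/50→313/1000; 43/200+227/1000→221/500; 49/200+313/1000→279/500; 221/500+279/500→1. L = 1369/500 ≈ 2.7380.
Efficiency = H/L = 2.7139/2.7380 = 99.1%.

99.1%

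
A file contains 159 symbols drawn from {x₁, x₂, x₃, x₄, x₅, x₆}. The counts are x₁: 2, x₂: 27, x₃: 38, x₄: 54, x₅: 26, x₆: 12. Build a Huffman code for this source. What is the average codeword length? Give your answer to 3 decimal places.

2.340 bits/symbol

Probabilities are the counts divided by 159.
Repeatedly combine the two least-probable nodes; the expected code length is the sum of the merged weights.
merge 2/159 + 4/53 → 14/159
merge 14/159 + 26/159 → 40/159
merge 9/53 + 38/159 → 65/159
merge 40/159 + 18/53 → 94/159
merge 65/159 + 94/159 → 1
L = 14/159 + 40/159 + 65/159 + 94/159 + 1 = 124/53 ≈ 2.340 bits/symbol.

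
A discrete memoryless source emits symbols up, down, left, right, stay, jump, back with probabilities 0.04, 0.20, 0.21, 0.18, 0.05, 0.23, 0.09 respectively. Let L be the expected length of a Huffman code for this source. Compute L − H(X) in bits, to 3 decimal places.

Entropy H = −Σ p log₂ p ≈ 2.5847 bits.
Huffman merges: 1/25+1/20→9/100; 9/100+9/100→9/50; 9/50+9/50→9/25; 1/5+21/100→41/100; 23/100+9/25→59/100; 41/100+59/100→1. L = 263/100 ≈ 2.6300.
L − H = 2.6300 − 2.5847 = 0.045 bits.

0.045 bits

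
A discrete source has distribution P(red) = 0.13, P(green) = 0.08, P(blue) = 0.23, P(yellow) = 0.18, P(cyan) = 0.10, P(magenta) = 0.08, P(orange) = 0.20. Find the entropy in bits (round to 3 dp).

H = −Σ pᵢ log₂ pᵢ.
−0.13·log₂(0.13) = 0.3826
−0.08·log₂(0.08) = 0.2915
−0.23·log₂(0.23) = 0.4877
−0.18·log₂(0.18) = 0.4453
−0.10·log₂(0.10) = 0.3322
−0.08·log₂(0.08) = 0.2915
−0.20·log₂(0.20) = 0.4644
Sum ≈ 2.6952 → 2.695 bits.

2.695 bits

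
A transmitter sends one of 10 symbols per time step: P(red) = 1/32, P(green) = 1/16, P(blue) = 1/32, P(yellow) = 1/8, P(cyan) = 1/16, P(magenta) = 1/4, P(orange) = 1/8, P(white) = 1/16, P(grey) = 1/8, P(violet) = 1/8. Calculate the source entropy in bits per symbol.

Each probability is a power of 1/2, so log₂(1/p) is an integer.
H = Σ p·log₂(1/p) = 1/32·5 + 1/16·4 + 1/32·5 + 1/8·3 + 1/16·4 + 1/4·2 + 1/8·3 + 1/16·4 + 1/8·3 + 1/8·3 = 3.0625 bits.

3.0625 bits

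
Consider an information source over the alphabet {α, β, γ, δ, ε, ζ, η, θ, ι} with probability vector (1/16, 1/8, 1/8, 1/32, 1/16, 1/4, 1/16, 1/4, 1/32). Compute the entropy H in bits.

2.8125 bits

Each probability is a power of 1/2, so log₂(1/p) is an integer.
H = Σ p·log₂(1/p) = 1/16·4 + 1/8·3 + 1/8·3 + 1/32·5 + 1/16·4 + 1/4·2 + 1/16·4 + 1/4·2 + 1/32·5 = 2.8125 bits.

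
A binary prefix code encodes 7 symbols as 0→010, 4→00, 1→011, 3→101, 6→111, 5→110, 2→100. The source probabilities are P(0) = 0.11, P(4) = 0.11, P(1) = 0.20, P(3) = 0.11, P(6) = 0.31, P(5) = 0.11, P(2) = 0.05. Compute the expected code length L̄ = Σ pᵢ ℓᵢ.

2.89 bits/symbol

L̄ = Σ pᵢ·ℓᵢ = 0.11·3 + 0.11·2 + 0.20·3 + 0.11·3 + 0.31·3 + 0.11·3 + 0.05·3 = 2.89 bits/symbol.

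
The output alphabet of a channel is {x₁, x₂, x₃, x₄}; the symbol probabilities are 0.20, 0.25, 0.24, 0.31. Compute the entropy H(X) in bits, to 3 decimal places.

H = −Σ pᵢ log₂ pᵢ.
−0.20·log₂(0.20) = 0.4644
−0.25·log₂(0.25) = 0.5000
−0.24·log₂(0.24) = 0.4941
−0.31·log₂(0.31) = 0.5238
Sum ≈ 1.9823 → 1.982 bits.

1.982 bits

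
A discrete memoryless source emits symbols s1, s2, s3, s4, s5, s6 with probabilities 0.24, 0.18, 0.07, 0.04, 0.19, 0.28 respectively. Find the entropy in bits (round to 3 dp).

2.363 bits

H = −Σ pᵢ log₂ pᵢ.
−0.24·log₂(0.24) = 0.4941
−0.18·log₂(0.18) = 0.4453
−0.07·log₂(0.07) = 0.2686
−0.04·log₂(0.04) = 0.1858
−0.19·log₂(0.19) = 0.4552
−0.28·log₂(0.28) = 0.5142
Sum ≈ 2.3632 → 2.363 bits.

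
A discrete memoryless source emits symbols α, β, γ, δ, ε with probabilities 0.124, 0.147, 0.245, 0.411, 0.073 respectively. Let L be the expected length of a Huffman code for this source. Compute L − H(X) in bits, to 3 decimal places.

Entropy H = −Σ p log₂ p ≈ 2.0801 bits.
Huffman merges: 73/1000+31/250→197/1000; 147/1000+197/1000→43/125; 49/200+43/125→589/1000; 411/1000+589/1000→1. L = 213/100 ≈ 2.1300.
L − H = 2.1300 − 2.0801 = 0.050 bits.

0.050 bits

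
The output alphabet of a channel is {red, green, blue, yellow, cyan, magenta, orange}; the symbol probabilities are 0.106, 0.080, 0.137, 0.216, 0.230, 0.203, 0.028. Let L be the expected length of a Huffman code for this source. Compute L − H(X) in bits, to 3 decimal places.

0.058 bits

Entropy H = −Σ p log₂ p ≈ 2.6043 bits.
Huffman merges: 7/250+2/25→27/250; 53/500+27/250→107/500; 137/1000+203/1000→17/50; 107/500+27/125→43/100; 23/100+17/50→57/100; 43/100+57/100→1. L = 1331/500 ≈ 2.6620.
L − H = 2.6620 − 2.6043 = 0.058 bits.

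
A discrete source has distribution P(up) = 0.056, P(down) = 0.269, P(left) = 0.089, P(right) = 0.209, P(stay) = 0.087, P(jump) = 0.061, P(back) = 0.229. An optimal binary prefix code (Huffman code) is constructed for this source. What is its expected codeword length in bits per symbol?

2.586 bits/symbol

Repeatedly combine the two least-probable nodes; the expected code length is the sum of the merged weights.
merge 7/125 + 61/1000 → 117/1000
merge 87/1000 + 89/1000 → 22/125
merge 117/1000 + 22/125 → 293/1000
merge 209/1000 + 229/1000 → 219/500
merge 269/1000 + 293/1000 → 281/500
merge 219/500 + 281/500 → 1
L = 117/1000 + 22/125 + 293/1000 + 219/500 + 281/500 + 1 = 1293/500 = 2.586 bits/symbol.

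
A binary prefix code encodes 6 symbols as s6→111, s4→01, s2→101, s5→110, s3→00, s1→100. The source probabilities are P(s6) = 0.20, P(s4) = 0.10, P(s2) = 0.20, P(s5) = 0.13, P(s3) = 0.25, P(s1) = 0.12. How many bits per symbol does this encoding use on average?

L̄ = Σ pᵢ·ℓᵢ = 0.20·3 + 0.10·2 + 0.20·3 + 0.13·3 + 0.25·2 + 0.12·3 = 2.65 bits/symbol.

2.65 bits/symbol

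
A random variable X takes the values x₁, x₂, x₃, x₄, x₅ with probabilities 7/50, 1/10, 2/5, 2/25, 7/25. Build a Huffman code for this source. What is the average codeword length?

2.1 bits/symbol

Repeatedly combine the two least-probable nodes; the expected code length is the sum of the merged weights.
merge 2/25 + 1/10 → 9/50
merge 7/50 + 9/50 → 8/25
merge 7/25 + 8/25 → 3/5
merge 2/5 + 3/5 → 1
L = 9/50 + 8/25 + 3/5 + 1 = 21/10 = 2.1 bits/symbol.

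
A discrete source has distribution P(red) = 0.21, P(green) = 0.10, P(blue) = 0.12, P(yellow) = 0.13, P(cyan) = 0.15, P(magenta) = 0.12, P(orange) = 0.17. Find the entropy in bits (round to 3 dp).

H = −Σ pᵢ log₂ pᵢ.
−0.21·log₂(0.21) = 0.4728
−0.10·log₂(0.10) = 0.3322
−0.12·log₂(0.12) = 0.3671
−0.13·log₂(0.13) = 0.3826
−0.15·log₂(0.15) = 0.4105
−0.12·log₂(0.12) = 0.3671
−0.17·log₂(0.17) = 0.4346
Sum ≈ 2.7669 → 2.767 bits.

2.767 bits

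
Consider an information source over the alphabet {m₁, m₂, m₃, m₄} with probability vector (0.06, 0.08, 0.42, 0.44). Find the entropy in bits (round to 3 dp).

H = −Σ pᵢ log₂ pᵢ.
−0.06·log₂(0.06) = 0.2435
−0.08·log₂(0.08) = 0.2915
−0.42·log₂(0.42) = 0.5256
−0.44·log₂(0.44) = 0.5211
Sum ≈ 1.5818 → 1.582 bits.

1.582 bits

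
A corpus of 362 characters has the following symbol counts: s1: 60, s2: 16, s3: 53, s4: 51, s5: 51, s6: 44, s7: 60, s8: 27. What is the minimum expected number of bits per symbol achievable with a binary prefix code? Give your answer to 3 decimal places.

2.953 bits/symbol

Probabilities are the counts divided by 362.
Repeatedly combine the two least-probable nodes; the expected code length is the sum of the merged weights.
merge 8/181 + 27/362 → 43/362
merge 43/362 + 22/181 → 87/362
merge 51/362 + 51/362 → 51/181
merge 53/362 + 30/181 → 113/362
merge 30/181 + 87/362 → 147/362
merge 51/181 + 113/362 → 215/362
merge 147/362 + 215/362 → 1
L = 43/362 + 87/362 + 51/181 + 113/362 + 147/362 + 215/362 + 1 = 1069/362 ≈ 2.953 bits/symbol.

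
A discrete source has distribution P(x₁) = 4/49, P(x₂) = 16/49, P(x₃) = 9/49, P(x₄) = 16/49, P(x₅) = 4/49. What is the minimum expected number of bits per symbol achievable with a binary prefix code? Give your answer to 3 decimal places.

2.163 bits/symbol

Repeatedly combine the two least-probable nodes; the expected code length is the sum of the merged weights.
merge 4/49 + 4/49 → 8/49
merge 8/49 + 9/49 → 17/49
merge 16/49 + 16/49 → 32/49
merge 17/49 + 32/49 → 1
L = 8/49 + 17/49 + 32/49 + 1 = 106/49 ≈ 2.163 bits/symbol.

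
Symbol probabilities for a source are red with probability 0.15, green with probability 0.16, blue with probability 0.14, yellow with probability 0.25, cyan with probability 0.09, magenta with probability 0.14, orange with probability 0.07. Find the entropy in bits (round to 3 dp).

2.709 bits

H = −Σ pᵢ log₂ pᵢ.
−0.15·log₂(0.15) = 0.4105
−0.16·log₂(0.16) = 0.4230
−0.14·log₂(0.14) = 0.3971
−0.25·log₂(0.25) = 0.5000
−0.09·log₂(0.09) = 0.3127
−0.14·log₂(0.14) = 0.3971
−0.07·log₂(0.07) = 0.2686
Sum ≈ 2.7090 → 2.709 bits.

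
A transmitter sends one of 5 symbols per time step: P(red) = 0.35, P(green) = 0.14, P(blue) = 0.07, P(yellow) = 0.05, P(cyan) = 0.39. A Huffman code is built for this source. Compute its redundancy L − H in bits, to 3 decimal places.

0.048 bits

Entropy H = −Σ p log₂ p ≈ 1.9417 bits.
Huffman merges: 1/20+7/100→3/25; 3/25+7/50→13/50; 13/50+7/20→61/100; 39/100+61/100→1. L = 199/100 ≈ 1.9900.
L − H = 1.9900 − 1.9417 = 0.048 bits.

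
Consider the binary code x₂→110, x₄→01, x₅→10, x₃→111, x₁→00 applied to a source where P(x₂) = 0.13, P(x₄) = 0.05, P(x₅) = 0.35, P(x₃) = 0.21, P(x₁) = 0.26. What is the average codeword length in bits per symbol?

L̄ = Σ pᵢ·ℓᵢ = 0.13·3 + 0.05·2 + 0.35·2 + 0.21·3 + 0.26·2 = 2.34 bits/symbol.

2.34 bits/symbol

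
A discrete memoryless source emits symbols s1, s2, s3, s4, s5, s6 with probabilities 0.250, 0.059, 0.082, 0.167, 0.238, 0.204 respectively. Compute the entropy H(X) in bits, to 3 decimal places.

H = −Σ pᵢ log₂ pᵢ.
−0.250·log₂(0.250) = 0.5000
−0.059·log₂(0.059) = 0.2409
−0.082·log₂(0.082) = 0.2959
−0.167·log₂(0.167) = 0.4312
−0.238·log₂(0.238) = 0.4929
−0.204·log₂(0.204) = 0.4678
Sum ≈ 2.4287 → 2.429 bits.

2.429 bits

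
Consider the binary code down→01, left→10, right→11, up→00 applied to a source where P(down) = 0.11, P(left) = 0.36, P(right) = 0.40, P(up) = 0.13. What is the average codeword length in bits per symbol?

L̄ = Σ pᵢ·ℓᵢ = 0.11·2 + 0.36·2 + 0.40·2 + 0.13·2 = 2 bits/symbol.

2 bits/symbol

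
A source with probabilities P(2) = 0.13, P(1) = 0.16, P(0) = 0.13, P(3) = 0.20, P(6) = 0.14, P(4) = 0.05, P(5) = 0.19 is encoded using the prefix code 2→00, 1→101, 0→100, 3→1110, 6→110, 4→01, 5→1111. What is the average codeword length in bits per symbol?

3.21 bits/symbol

L̄ = Σ pᵢ·ℓᵢ = 0.13·2 + 0.16·3 + 0.13·3 + 0.20·4 + 0.14·3 + 0.05·2 + 0.19·4 = 3.21 bits/symbol.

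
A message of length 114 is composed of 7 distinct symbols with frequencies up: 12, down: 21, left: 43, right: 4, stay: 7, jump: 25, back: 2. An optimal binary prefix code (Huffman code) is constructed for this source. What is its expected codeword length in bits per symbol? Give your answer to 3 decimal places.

Probabilities are the counts divided by 114.
Repeatedly combine the two least-probable nodes; the expected code length is the sum of the merged weights.
merge 1/57 + 2/57 → 1/19
merge 1/19 + 7/114 → 13/114
merge 2/19 + 13/114 → 25/114
merge 7/38 + 25/114 → 23/57
merge 25/114 + 43/114 → 34/57
merge 23/57 + 34/57 → 1
L = 1/19 + 13/114 + 25/114 + 23/57 + 34/57 + 1 = 136/57 ≈ 2.386 bits/symbol.

2.386 bits/symbol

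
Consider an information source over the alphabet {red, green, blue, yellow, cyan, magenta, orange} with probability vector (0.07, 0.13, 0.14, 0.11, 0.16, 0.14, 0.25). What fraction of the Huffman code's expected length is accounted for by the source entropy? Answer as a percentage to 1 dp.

Entropy H = −Σ p log₂ p ≈ 2.7187 bits.
Huffman merges: 7/100+11/100→9/50; 13/100+7/50→27/100; 7/50+4/25→3/10; 9/50+1/4→43/100; 27/100+3/10→57/100; 43/100+57/100→1. L = 11/4 ≈ 2.7500.
Efficiency = H/L = 2.7187/2.7500 = 98.9%.

98.9%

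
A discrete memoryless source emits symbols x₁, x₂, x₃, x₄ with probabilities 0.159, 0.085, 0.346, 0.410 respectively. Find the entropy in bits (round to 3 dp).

H = −Σ pᵢ log₂ pᵢ.
−0.159·log₂(0.159) = 0.4218
−0.085·log₂(0.085) = 0.3023
−0.346·log₂(0.346) = 0.5298
−0.410·log₂(0.410) = 0.5274
Sum ≈ 1.7813 → 1.781 bits.

1.781 bits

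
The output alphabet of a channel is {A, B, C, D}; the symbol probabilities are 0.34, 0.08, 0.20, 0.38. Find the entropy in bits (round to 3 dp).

H = −Σ pᵢ log₂ pᵢ.
−0.34·log₂(0.34) = 0.5292
−0.08·log₂(0.08) = 0.2915
−0.20·log₂(0.20) = 0.4644
−0.38·log₂(0.38) = 0.5305
Sum ≈ 1.8155 → 1.816 bits.

1.816 bits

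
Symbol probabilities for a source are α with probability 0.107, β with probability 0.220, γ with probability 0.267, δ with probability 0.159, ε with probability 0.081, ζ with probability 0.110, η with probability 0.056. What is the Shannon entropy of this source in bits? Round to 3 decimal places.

H = −Σ pᵢ log₂ pᵢ.
−0.107·log₂(0.107) = 0.3450
−0.220·log₂(0.220) = 0.4806
−0.267·log₂(0.267) = 0.5087
−0.159·log₂(0.159) = 0.4218
−0.081·log₂(0.081) = 0.2937
−0.110·log₂(0.110) = 0.3503
−0.056·log₂(0.056) = 0.2329
Sum ≈ 2.6329 → 2.633 bits.

2.633 bits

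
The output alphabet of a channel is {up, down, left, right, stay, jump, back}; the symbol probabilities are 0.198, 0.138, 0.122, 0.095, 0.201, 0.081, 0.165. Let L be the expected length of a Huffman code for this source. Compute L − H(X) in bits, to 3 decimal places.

Entropy H = −Σ p log₂ p ≈ 2.7377 bits.
Huffman merges: 81/1000+19/200→22/125; 61/500+69/500→13/50; 33/200+22/125→341/1000; 99/500+201/1000→399/1000; 13/50+341/1000→601/1000; 399/1000+601/1000→1. L = 2777/1000 ≈ 2.7770.
L − H = 2.7770 − 2.7377 = 0.039 bits.

0.039 bits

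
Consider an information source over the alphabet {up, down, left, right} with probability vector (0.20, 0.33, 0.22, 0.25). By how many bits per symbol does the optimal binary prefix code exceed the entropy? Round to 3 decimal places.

0.027 bits

Entropy H = −Σ p log₂ p ≈ 1.9728 bits.
Huffman merges: 1/5+11/50→21/50; 1/4+33/100→29/50; 21/50+29/50→1. L = 2 ≈ 2.0000.
L − H = 2.0000 − 1.9728 = 0.027 bits.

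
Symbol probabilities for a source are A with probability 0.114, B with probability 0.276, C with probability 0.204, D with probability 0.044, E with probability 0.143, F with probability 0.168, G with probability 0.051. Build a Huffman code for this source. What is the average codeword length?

2.615 bits/symbol

Repeatedly combine the two least-probable nodes; the expected code length is the sum of the merged weights.
merge 11/250 + 51/1000 → 19/200
merge 19/200 + 57/500 → 209/1000
merge 143/1000 + 21/125 → 311/1000
merge 51/250 + 209/1000 → 413/1000
merge 69/250 + 311/1000 → 587/1000
merge 413/1000 + 587/1000 → 1
L = 19/200 + 209/1000 + 311/1000 + 413/1000 + 587/1000 + 1 = 523/200 = 2.615 bits/symbol.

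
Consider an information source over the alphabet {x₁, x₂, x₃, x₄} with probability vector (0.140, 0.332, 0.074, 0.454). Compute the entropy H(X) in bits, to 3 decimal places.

H = −Σ pᵢ log₂ pᵢ.
−0.140·log₂(0.140) = 0.3971
−0.332·log₂(0.332) = 0.5281
−0.074·log₂(0.074) = 0.2780
−0.454·log₂(0.454) = 0.5172
Sum ≈ 1.7204 → 1.720 bits.

1.720 bits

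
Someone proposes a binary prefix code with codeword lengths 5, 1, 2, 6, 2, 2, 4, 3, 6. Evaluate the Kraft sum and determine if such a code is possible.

With common denominator 2^6 = 64: Σ 2^(−ℓᵢ) = 2/64 + 32/64 + 16/64 + 1/64 + 16/64 + 16/64 + 4/64 + 8/64 + 1/64 = 96/64 = 1.5.
Kraft's inequality requires Σ ≤ 1; here Σ = 1.5 > 1, so no such prefix code exists.

1.5; no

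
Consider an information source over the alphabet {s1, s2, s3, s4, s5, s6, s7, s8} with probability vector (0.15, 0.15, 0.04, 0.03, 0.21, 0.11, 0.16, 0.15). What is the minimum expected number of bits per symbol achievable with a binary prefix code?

2.86 bits/symbol

Repeatedly combine the two least-probable nodes; the expected code length is the sum of the merged weights.
merge 3/100 + 1/25 → 7/100
merge 7/100 + 11/100 → 9/50
merge 3/20 + 3/20 → 3/10
merge 3/20 + 4/25 → 31/100
merge 9/50 + 21/100 → 39/100
merge 3/10 + 31/100 → 61/100
merge 39/100 + 61/100 → 1
L = 7/100 + 9/50 + 3/10 + 31/100 + 39/100 + 61/100 + 1 = 143/50 = 2.86 bits/symbol.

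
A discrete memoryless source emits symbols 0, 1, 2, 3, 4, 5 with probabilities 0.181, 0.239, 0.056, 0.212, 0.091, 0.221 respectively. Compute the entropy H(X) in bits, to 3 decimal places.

H = −Σ pᵢ log₂ pᵢ.
−0.181·log₂(0.181) = 0.4463
−0.239·log₂(0.239) = 0.4935
−0.056·log₂(0.056) = 0.2329
−0.212·log₂(0.212) = 0.4744
−0.091·log₂(0.091) = 0.3147
−0.221·log₂(0.221) = 0.4813
Sum ≈ 2.4431 → 2.443 bits.

2.443 bits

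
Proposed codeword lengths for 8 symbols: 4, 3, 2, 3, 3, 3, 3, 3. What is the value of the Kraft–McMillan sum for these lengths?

1.0625

With common denominator 2^4 = 16: Σ 2^(−ℓᵢ) = 1/16 + 2/16 + 4/16 + 2/16 + 2/16 + 2/16 + 2/16 + 2/16 = 17/16 = 1.0625.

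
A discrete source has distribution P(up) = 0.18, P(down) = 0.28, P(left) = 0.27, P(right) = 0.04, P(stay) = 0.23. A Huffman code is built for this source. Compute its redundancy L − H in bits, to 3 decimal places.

Entropy H = −Σ p log₂ p ≈ 2.1430 bits.
Huffman merges: 1/25+9/50→11/50; 11/50+23/100→9/20; 27/100+7/25→11/20; 9/20+11/20→1. L = 111/50 ≈ 2.2200.
L − H = 2.2200 − 2.1430 = 0.077 bits.

0.077 bits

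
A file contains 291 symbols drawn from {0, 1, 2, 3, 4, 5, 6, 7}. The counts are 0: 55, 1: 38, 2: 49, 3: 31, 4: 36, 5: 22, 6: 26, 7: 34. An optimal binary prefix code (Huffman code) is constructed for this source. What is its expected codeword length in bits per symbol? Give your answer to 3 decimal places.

2.976 bits/symbol

Probabilities are the counts divided by 291.
Repeatedly combine the two least-probable nodes; the expected code length is the sum of the merged weights.
merge 22/291 + 26/291 → 16/97
merge 31/291 + 34/291 → 65/291
merge 12/97 + 38/291 → 74/291
merge 16/97 + 49/291 → 1/3
merge 55/291 + 65/291 → 40/97
merge 74/291 + 1/3 → 57/97
merge 40/97 + 57/97 → 1
L = 16/97 + 65/291 + 74/291 + 1/3 + 40/97 + 57/97 + 1 = 866/291 ≈ 2.976 bits/symbol.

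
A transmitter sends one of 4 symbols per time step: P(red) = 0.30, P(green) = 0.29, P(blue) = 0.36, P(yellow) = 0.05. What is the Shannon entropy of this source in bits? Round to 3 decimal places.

1.786 bits

H = −Σ pᵢ log₂ pᵢ.
−0.30·log₂(0.30) = 0.5211
−0.29·log₂(0.29) = 0.5179
−0.36·log₂(0.36) = 0.5306
−0.05·log₂(0.05) = 0.2161
Sum ≈ 1.7857 → 1.786 bits.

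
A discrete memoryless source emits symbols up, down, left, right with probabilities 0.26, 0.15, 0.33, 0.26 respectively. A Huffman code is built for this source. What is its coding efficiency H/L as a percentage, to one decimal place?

Entropy H = −Σ p log₂ p ≈ 1.9489 bits.
Huffman merges: 3/20+13/50→41/100; 13/50+33/100→59/100; 41/100+59/100→1. L = 2 ≈ 2.0000.
Efficiency = H/L = 1.9489/2.0000 = 97.4%.

97.4%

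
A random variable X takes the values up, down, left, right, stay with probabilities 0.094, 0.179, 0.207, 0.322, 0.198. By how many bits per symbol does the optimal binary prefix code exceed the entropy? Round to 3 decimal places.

Entropy H = −Σ p log₂ p ≈ 2.2243 bits.
Huffman merges: 47/500+179/1000→273/1000; 99/500+207/1000→81/200; 273/1000+161/500→119/200; 81/200+119/200→1. L = 2273/1000 ≈ 2.2730.
L − H = 2.2730 − 2.2243 = 0.049 bits.

0.049 bits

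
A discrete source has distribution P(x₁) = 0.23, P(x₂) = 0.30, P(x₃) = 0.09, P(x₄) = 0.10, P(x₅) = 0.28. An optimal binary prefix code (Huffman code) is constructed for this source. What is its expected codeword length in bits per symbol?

Repeatedly combine the two least-probable nodes; the expected code length is the sum of the merged weights.
merge 9/100 + 1/10 → 19/100
merge 19/100 + 23/100 → 21/50
merge 7/25 + 3/10 → 29/50
merge 21/50 + 29/50 → 1
L = 19/100 + 21/50 + 29/50 + 1 = 219/100 = 2.19 bits/symbol.

2.19 bits/symbol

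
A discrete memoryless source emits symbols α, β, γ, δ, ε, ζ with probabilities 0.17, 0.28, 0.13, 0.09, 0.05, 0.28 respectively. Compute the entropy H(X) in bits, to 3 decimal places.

H = −Σ pᵢ log₂ pᵢ.
−0.17·log₂(0.17) = 0.4346
−0.28·log₂(0.28) = 0.5142
−0.13·log₂(0.13) = 0.3826
−0.09·log₂(0.09) = 0.3127
−0.05·log₂(0.05) = 0.2161
−0.28·log₂(0.28) = 0.5142
Sum ≈ 2.3744 → 2.374 bits.

2.374 bits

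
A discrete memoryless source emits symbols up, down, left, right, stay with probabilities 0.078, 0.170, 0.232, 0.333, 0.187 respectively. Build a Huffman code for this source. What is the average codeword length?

2.248 bits/symbol

Repeatedly combine the two least-probable nodes; the expected code length is the sum of the merged weights.
merge 39/500 + 17/100 → 31/125
merge 187/1000 + 29/125 → 419/1000
merge 31/125 + 333/1000 → 581/1000
merge 419/1000 + 581/1000 → 1
L = 31/125 + 419/1000 + 581/1000 + 1 = 281/125 = 2.248 bits/symbol.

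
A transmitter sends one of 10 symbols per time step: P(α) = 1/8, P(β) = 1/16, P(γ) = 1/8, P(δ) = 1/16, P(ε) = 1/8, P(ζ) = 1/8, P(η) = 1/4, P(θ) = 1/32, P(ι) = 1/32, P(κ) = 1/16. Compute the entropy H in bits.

Each probability is a power of 1/2, so log₂(1/p) is an integer.
H = Σ p·log₂(1/p) = 1/8·3 + 1/16·4 + 1/8·3 + 1/16·4 + 1/8·3 + 1/8·3 + 1/4·2 + 1/32·5 + 1/32·5 + 1/16·4 = 3.0625 bits.

3.0625 bits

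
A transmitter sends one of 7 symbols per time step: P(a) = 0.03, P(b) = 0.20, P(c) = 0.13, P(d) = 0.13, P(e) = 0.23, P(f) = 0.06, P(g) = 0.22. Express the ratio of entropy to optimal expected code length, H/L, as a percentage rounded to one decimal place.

Entropy H = −Σ p log₂ p ≈ 2.5932 bits.
Huffman merges: 3/100+3/50→9/100; 9/100+13/100→11/50; 13/100+1/5→33/100; 11/50+11/50→11/25; 23/100+33/100→14/25; 11/25+14/25→1. L = 66/25 ≈ 2.6400.
Efficiency = H/L = 2.5932/2.6400 = 98.2%.

98.2%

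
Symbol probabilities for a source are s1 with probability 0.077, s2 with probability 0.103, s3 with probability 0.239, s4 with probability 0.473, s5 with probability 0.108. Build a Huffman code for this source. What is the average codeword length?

Repeatedly combine the two least-probable nodes; the expected code length is the sum of the merged weights.
merge 77/1000 + 103/1000 → 9/50
merge 27/250 + 9/50 → 36/125
merge 239/1000 + 36/125 → 527/1000
merge 473/1000 + 527/1000 → 1
L = 9/50 + 36/125 + 527/1000 + 1 = 399/200 = 1.995 bits/symbol.

1.995 bits/symbol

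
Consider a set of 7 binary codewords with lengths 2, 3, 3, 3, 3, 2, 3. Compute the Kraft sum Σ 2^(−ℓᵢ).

With common denominator 2^3 = 8: Σ 2^(−ℓᵢ) = 2/8 + 1/8 + 1/8 + 1/8 + 1/8 + 2/8 + 1/8 = 9/8 = 1.125.

1.125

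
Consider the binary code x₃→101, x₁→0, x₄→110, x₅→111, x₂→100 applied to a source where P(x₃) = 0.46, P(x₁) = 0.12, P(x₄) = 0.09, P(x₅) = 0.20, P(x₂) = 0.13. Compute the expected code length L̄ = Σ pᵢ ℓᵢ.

L̄ = Σ pᵢ·ℓᵢ = 0.46·3 + 0.12·1 + 0.09·3 + 0.20·3 + 0.13·3 = 2.76 bits/symbol.

2.76 bits/symbol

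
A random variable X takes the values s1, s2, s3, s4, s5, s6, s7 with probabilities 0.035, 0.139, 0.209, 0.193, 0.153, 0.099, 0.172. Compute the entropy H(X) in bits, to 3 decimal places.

2.677 bits

H = −Σ pᵢ log₂ pᵢ.
−0.035·log₂(0.035) = 0.1693
−0.139·log₂(0.139) = 0.3957
−0.209·log₂(0.209) = 0.4720
−0.193·log₂(0.193) = 0.4581
−0.153·log₂(0.153) = 0.4144
−0.099·log₂(0.099) = 0.3303
−0.172·log₂(0.172) = 0.4368
Sum ≈ 2.6765 → 2.677 bits.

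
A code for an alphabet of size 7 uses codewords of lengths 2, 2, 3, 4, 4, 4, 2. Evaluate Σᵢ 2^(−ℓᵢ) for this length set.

With common denominator 2^4 = 16: Σ 2^(−ℓᵢ) = 4/16 + 4/16 + 2/16 + 1/16 + 1/16 + 1/16 + 4/16 = 17/16 = 1.0625.

1.0625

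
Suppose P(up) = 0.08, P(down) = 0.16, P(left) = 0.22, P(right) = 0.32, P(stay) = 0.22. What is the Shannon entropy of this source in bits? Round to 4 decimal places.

2.2017 bits

H = −Σ pᵢ log₂ pᵢ.
−0.08·log₂(0.08) = 0.2915
−0.16·log₂(0.16) = 0.4230
−0.22·log₂(0.22) = 0.4806
−0.32·log₂(0.32) = 0.5260
−0.22·log₂(0.22) = 0.4806
Sum ≈ 2.2017 → 2.2017 bits.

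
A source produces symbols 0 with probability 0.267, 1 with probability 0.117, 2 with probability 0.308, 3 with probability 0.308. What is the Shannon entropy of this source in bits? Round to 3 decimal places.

1.917 bits

H = −Σ pᵢ log₂ pᵢ.
−0.267·log₂(0.267) = 0.5087
−0.117·log₂(0.117) = 0.3622
−0.308·log₂(0.308) = 0.5233
−0.308·log₂(0.308) = 0.5233
Sum ≈ 1.9174 → 1.917 bits.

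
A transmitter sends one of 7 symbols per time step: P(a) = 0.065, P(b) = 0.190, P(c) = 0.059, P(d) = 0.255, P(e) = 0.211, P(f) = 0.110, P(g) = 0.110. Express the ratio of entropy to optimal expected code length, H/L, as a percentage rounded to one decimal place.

98.9%

Entropy H = −Σ p log₂ p ≈ 2.6294 bits.
Huffman merges: 59/1000+13/200→31/250; 11/100+11/100→11/50; 31/250+19/100→157/500; 211/1000+11/50→431/1000; 51/200+157/500→569/1000; 431/1000+569/1000→1. L = 1329/500 ≈ 2.6580.
Efficiency = H/L = 2.6294/2.6580 = 98.9%.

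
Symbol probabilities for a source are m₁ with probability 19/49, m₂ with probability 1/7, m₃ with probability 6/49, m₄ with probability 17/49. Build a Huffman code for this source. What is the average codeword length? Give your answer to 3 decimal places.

Repeatedly combine the two least-probable nodes; the expected code length is the sum of the merged weights.
merge 6/49 + 1/7 → 13/49
merge 13/49 + 17/49 → 30/49
merge 19/49 + 30/49 → 1
L = 13/49 + 30/49 + 1 = 92/49 ≈ 1.878 bits/symbol.

1.878 bits/symbol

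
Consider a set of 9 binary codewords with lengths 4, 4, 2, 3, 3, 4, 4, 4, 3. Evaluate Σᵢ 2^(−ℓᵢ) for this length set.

0.9375

With common denominator 2^4 = 16: Σ 2^(−ℓᵢ) = 1/16 + 1/16 + 4/16 + 2/16 + 2/16 + 1/16 + 1/16 + 1/16 + 2/16 = 15/16 = 0.9375.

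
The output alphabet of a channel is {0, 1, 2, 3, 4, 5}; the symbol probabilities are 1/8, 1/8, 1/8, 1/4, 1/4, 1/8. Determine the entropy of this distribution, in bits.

2.5 bits

Each probability is a power of 1/2, so log₂(1/p) is an integer.
H = Σ p·log₂(1/p) = 1/8·3 + 1/8·3 + 1/8·3 + 1/4·2 + 1/4·2 + 1/8·3 = 2.5 bits.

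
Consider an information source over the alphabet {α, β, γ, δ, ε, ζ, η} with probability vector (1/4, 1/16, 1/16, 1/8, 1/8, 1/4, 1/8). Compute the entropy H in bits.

Each probability is a power of 1/2, so log₂(1/p) is an integer.
H = Σ p·log₂(1/p) = 1/4·2 + 1/16·4 + 1/16·4 + 1/8·3 + 1/8·3 + 1/4·2 + 1/8·3 = 2.625 bits.

2.625 bits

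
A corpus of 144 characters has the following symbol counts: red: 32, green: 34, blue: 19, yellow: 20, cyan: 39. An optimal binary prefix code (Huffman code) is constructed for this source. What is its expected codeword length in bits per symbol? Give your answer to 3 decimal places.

2.271 bits/symbol

Probabilities are the counts divided by 144.
Repeatedly combine the two least-probable nodes; the expected code length is the sum of the merged weights.
merge 19/144 + 5/36 → 13/48
merge 2/9 + 17/72 → 11/24
merge 13/48 + 13/48 → 13/24
merge 11/24 + 13/24 → 1
L = 13/48 + 11/24 + 13/24 + 1 = 109/48 ≈ 2.271 bits/symbol.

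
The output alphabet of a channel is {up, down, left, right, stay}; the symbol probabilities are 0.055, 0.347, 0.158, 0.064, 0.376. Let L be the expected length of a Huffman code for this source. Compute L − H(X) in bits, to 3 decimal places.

0.055 bits

Entropy H = −Σ p log₂ p ≈ 1.9650 bits.
Huffman merges: 11/200+8/125→119/1000; 119/1000+79/500→277/1000; 277/1000+347/1000→78/125; 47/125+78/125→1. L = 101/50 ≈ 2.0200.
L − H = 2.0200 − 1.9650 = 0.055 bits.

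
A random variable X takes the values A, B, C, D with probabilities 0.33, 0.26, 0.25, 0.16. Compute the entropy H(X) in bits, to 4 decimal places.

H = −Σ pᵢ log₂ pᵢ.
−0.33·log₂(0.33) = 0.5278
−0.26·log₂(0.26) = 0.5053
−0.25·log₂(0.25) = 0.5000
−0.16·log₂(0.16) = 0.4230
Sum ≈ 1.9561 → 1.9561 bits.

1.9561 bits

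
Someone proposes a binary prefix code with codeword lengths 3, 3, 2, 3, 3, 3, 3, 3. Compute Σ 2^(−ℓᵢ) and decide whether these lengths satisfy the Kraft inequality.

With common denominator 2^3 = 8: Σ 2^(−ℓᵢ) = 1/8 + 1/8 + 2/8 + 1/8 + 1/8 + 1/8 + 1/8 + 1/8 = 9/8 = 1.125.
Kraft's inequality requires Σ ≤ 1; here Σ = 1.125 > 1, so no such prefix code exists.

1.125; no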